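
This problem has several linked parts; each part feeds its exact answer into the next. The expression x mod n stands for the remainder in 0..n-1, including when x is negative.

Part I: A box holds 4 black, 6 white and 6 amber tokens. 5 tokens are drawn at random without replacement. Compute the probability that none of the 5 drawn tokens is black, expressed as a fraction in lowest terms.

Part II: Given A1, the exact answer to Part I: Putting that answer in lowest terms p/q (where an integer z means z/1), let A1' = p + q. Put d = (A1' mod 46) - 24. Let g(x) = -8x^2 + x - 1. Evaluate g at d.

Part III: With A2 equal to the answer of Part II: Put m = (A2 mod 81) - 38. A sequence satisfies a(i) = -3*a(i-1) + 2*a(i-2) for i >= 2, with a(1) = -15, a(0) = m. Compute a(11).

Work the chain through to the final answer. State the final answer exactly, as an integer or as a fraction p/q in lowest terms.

Part I: total draws C(16,5) = 4368; favorable C(12,5) = 792; P = 33/182; answer 33/182
Part II: A1 = 33/182; threaded value p + q = 215; d = 7; -8*(7)^2 + 1*(7)^1 - 1 = (-392) + (7) + (-1) = -386; answer -386
Part III: A2 = -386; m = -19; a(2) = -3*(-15) + 2*(-19) = 7; iterating: a(2)=7, a(3)=-51, a(4)=167, a(5)=-603, a(6)=2143, a(7)=-7635, a(8)=27191, a(9)=-96843, a(10)=344911, a(11)=-1228419; answer -1228419

-1228419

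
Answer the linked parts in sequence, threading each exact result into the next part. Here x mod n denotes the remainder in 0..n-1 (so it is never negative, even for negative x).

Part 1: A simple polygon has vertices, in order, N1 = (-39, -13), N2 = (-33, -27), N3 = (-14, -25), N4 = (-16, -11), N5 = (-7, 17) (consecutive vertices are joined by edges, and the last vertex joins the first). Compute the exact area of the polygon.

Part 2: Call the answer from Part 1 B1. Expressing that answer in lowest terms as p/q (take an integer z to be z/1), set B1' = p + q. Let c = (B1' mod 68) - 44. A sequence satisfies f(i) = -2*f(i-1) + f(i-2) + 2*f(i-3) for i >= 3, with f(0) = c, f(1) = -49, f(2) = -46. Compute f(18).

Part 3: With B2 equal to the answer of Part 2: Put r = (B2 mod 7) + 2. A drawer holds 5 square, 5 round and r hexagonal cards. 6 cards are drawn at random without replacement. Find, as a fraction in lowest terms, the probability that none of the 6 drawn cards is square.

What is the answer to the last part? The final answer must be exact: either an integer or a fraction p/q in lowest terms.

4/143

Part 1: cross terms: (-39*-27 - -33*-13)=624, (-33*-25 - -14*-27)=447, (-14*-11 - -16*-25)=-246, (-16*17 - -7*-11)=-349, (-7*-13 - -39*17)=754; twice the area = |1230| = 1230; area = 615; answer 615
Part 2: B1 = 615; threaded value p + q = 616; c = -40; f(3) = -2*(-46) + 1*(-49) + 2*(-40) = -37; iterating: f(3)=-37, f(4)=-70, f(5)=11, f(6)=-166, f(7)=203, f(8)=-550, f(9)=971, f(10)=-2086, f(11)=4043, f(12)=-8230, f(13)=16331, f(14)=-32806, f(15)=65483, f(16)=-131110, f(17)=262091, f(18)=-524326; answer -524326
Part 3: B2 = -524326; r = 4; total draws C(14,6) = 3003; favorable C(9,6) = 84; P = 4/143; answer 4/143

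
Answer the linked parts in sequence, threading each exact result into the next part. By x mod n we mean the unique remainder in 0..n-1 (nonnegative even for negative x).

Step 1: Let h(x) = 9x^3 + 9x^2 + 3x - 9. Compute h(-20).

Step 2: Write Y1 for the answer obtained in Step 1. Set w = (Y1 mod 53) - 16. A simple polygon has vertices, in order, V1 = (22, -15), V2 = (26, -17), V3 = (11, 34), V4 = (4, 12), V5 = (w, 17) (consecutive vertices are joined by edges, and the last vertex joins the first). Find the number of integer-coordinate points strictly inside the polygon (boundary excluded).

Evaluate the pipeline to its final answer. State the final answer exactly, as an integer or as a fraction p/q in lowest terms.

507

Step 1: 9*(-20)^3 + 9*(-20)^2 + 3*(-20)^1 - 9 = (-72000) + (3600) + (-60) + (-9) = -68469; answer -68469
Step 2: Y1 = -68469; w = -9; cross terms: (22*-17 - 26*-15)=16, (26*34 - 11*-17)=1071, (11*12 - 4*34)=-4, (4*17 - -9*12)=176, (-9*-15 - 22*17)=-239; twice the area = |1020| = 1020; area = 510; boundary points = 2 + 3 + 1 + 1 + 1 = 8; strictly interior points = area - boundary/2 + 1 = 507; answer 507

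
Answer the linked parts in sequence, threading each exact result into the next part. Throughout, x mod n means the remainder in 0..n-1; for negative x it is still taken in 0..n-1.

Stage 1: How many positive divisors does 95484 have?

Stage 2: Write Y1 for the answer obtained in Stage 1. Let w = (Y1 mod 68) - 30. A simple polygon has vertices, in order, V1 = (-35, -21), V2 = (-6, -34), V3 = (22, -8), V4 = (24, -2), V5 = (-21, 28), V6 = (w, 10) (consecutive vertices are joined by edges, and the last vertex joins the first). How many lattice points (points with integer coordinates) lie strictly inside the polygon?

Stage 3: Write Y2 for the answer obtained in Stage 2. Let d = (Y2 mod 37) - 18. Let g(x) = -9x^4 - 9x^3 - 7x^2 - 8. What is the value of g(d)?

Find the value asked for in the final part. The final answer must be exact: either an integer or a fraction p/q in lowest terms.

-81708

Stage 1: 95484 = 2^2 * 3 * 73 * 109; number of divisors = (2+1) * (1+1) * (1+1) * (1+1) = 24; answer 24
Stage 2: Y1 = 24; w = -6; cross terms: (-35*-34 - -6*-21)=1064, (-6*-8 - 22*-34)=796, (22*-2 - 24*-8)=148, (24*28 - -21*-2)=630, (-21*10 - -6*28)=-42, (-6*-21 - -35*10)=476; twice the area = |3072| = 3072; area = 1536; boundary points = 1 + 2 + 2 + 15 + 3 + 1 = 24; strictly interior points = area - boundary/2 + 1 = 1525; answer 1525
Stage 3: Y2 = 1525; d = -10; -9*(-10)^4 - 9*(-10)^3 - 7*(-10)^2 - 8 = (-90000) + (9000) + (-700) + (-8) = -81708; answer -81708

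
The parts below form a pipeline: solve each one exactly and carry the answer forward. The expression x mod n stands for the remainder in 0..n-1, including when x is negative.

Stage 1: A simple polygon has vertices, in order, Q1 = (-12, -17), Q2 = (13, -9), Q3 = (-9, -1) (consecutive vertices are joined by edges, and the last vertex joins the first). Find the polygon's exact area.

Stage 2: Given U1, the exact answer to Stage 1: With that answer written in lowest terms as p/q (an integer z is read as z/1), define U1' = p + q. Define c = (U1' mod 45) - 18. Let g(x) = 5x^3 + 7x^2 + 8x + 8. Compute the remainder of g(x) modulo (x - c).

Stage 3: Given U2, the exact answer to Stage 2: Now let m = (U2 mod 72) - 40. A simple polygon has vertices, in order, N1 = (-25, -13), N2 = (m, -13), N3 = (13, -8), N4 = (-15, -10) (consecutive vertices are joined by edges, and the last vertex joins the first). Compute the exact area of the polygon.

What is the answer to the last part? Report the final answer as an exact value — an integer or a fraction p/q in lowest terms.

Stage 1: cross terms: (-12*-9 - 13*-17)=329, (13*-1 - -9*-9)=-94, (-9*-17 - -12*-1)=141; twice the area = |376| = 376; area = 188; answer 188
Stage 2: U1 = 188; threaded value p + q = 189; c = -9; remainder = value at the root: 5*(-9)^3 + 7*(-9)^2 + 8*(-9)^1 + 8 = (-3645) + (567) + (-72) + (8) = -3142; answer -3142
Stage 3: U2 = -3142; m = -14; cross terms: (-25*-13 - -14*-13)=143, (-14*-8 - 13*-13)=281, (13*-10 - -15*-8)=-250, (-15*-13 - -25*-10)=-55; twice the area = |119| = 119; area = 119/2; answer 119/2

119/2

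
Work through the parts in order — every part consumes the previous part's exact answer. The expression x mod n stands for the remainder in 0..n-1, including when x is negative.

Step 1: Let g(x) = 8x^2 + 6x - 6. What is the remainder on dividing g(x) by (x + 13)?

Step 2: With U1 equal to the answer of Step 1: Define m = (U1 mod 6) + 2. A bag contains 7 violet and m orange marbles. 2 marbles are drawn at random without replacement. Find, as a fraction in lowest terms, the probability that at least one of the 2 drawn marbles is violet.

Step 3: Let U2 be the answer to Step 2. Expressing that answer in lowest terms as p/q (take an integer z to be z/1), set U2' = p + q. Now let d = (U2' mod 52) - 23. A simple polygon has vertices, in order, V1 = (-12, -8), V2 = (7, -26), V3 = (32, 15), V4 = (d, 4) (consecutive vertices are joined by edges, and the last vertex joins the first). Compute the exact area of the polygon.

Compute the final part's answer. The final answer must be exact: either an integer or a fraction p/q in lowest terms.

1005

Step 1: remainder = value at the root: 8*(-13)^2 + 6*(-13)^1 - 6 = (1352) + (-78) + (-6) = 1268; answer 1268
Step 2: U1 = 1268; m = 4; total draws C(11,2) = 55; complement C(4,2) = 6; favorable 55 - 6 = 49; P = 49/55; answer 49/55
Step 3: U2 = 49/55; threaded value p + q = 104; d = -23; cross terms: (-12*-26 - 7*-8)=368, (7*15 - 32*-26)=937, (32*4 - -23*15)=473, (-23*-8 - -12*4)=232; twice the area = |2010| = 2010; area = 1005; answer 1005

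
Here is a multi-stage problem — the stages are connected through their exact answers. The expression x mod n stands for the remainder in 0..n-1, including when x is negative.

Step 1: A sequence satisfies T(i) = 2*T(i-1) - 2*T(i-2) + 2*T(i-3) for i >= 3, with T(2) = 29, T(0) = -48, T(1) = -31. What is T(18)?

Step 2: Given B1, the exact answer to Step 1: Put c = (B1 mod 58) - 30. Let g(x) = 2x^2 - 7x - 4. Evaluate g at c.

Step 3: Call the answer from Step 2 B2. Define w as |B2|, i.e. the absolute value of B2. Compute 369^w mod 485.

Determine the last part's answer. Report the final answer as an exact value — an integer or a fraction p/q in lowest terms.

396

Step 1: T(3) = 2*(29) - 2*(-31) + 2*(-48) = 24; iterating: T(3)=24, T(4)=-72, T(5)=-134, T(6)=-76, T(7)=-28, T(8)=-172, T(9)=-440, T(10)=-592, T(11)=-648, T(12)=-992, T(13)=-1872, T(14)=-3056, T(15)=-4352, T(16)=-6336, T(17)=-10080, T(18)=-16192; answer -16192
Step 2: B1 = -16192; c = 18; 2*(18)^2 - 7*(18)^1 - 4 = (648) + (-126) + (-4) = 518; answer 518
Step 3: B2 = 518; w = 518; squarings mod 485: 369^1=369, 369^2=361, 369^4=341, 369^8=366, 369^16=96, 369^32=1, 369^64=1, 369^128=1, 369^256=1, 369^512=1; 369^518 = 369^2 * 369^4 * 369^512 = 396 (mod 485); answer 396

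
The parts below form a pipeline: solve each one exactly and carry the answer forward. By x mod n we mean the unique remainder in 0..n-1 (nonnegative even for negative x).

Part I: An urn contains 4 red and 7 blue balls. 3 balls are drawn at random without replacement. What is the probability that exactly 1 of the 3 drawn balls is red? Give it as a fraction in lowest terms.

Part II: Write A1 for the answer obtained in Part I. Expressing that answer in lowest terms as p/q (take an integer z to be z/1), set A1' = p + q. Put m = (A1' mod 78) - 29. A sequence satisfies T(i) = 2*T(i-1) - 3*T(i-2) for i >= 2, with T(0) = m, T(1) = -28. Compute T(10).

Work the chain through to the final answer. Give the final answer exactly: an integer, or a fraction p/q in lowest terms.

Part I: total draws C(11,3) = 165; favorable C(4,1)*C(7,2) = 84; P = 28/55; answer 28/55
Part II: A1 = 28/55; threaded value p + q = 83; m = -24; T(2) = 2*(-28) - 3*(-24) = 16; iterating: T(2)=16, T(3)=116, T(4)=184, T(5)=20, T(6)=-512, T(7)=-1084, T(8)=-632, T(9)=1988, T(10)=5872; answer 5872

5872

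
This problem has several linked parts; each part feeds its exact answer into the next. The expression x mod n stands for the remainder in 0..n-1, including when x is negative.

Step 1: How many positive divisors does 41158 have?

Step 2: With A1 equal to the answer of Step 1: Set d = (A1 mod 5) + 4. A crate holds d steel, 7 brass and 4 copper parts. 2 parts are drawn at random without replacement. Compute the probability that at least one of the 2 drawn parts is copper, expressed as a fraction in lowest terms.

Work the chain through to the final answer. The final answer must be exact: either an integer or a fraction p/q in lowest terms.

Step 1: 41158 = 2 * 13 * 1583; number of divisors = (1+1) * (1+1) * (1+1) = 8; answer 8
Step 2: A1 = 8; d = 7; total draws C(18,2) = 153; complement C(14,2) = 91; favorable 153 - 91 = 62; P = 62/153; answer 62/153

62/153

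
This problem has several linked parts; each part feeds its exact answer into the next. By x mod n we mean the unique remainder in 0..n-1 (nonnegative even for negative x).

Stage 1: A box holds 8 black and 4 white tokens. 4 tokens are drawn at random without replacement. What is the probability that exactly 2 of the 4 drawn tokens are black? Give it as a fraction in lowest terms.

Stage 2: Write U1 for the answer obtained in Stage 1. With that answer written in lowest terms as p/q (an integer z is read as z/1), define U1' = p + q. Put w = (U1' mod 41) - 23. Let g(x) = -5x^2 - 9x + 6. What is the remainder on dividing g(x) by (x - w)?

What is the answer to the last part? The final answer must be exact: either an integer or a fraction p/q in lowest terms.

Stage 1: total draws C(12,4) = 495; favorable C(8,2)*C(4,2) = 168; P = 56/165; answer 56/165
Stage 2: U1 = 56/165; threaded value p + q = 221; w = -7; remainder = value at the root: -5*(-7)^2 - 9*(-7)^1 + 6 = (-245) + (63) + (6) = -176; answer -176

-176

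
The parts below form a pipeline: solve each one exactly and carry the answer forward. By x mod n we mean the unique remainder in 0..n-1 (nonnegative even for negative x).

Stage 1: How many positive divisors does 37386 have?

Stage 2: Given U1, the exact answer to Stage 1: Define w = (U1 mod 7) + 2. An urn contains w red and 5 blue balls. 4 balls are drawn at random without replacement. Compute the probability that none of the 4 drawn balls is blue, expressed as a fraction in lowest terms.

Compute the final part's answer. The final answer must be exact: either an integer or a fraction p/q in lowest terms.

1/42

Stage 1: 37386 = 2 * 3^2 * 31 * 67; number of divisors = (1+1) * (2+1) * (1+1) * (1+1) = 24; answer 24
Stage 2: U1 = 24; w = 5; total draws C(10,4) = 210; favorable C(5,4) = 5; P = 1/42; answer 1/42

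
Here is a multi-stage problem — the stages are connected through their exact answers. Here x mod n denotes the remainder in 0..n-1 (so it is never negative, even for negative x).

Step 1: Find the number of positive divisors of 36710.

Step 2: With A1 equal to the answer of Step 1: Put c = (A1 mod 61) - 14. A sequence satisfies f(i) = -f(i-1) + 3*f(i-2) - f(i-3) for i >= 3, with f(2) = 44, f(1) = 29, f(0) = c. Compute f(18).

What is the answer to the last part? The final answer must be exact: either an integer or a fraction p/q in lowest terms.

Step 1: 36710 = 2 * 5 * 3671; number of divisors = (1+1) * (1+1) * (1+1) = 8; answer 8
Step 2: A1 = 8; c = -6; f(3) = -1*(44) + 3*(29) - 1*(-6) = 49; iterating: f(3)=49, f(4)=54, f(5)=49, f(6)=64, f(7)=29, f(8)=114, f(9)=-91, f(10)=404, f(11)=-791, f(12)=2094, f(13)=-4871, f(14)=11944, f(15)=-28651, f(16)=69354, f(17)=-167251, f(18)=403964; answer 403964

403964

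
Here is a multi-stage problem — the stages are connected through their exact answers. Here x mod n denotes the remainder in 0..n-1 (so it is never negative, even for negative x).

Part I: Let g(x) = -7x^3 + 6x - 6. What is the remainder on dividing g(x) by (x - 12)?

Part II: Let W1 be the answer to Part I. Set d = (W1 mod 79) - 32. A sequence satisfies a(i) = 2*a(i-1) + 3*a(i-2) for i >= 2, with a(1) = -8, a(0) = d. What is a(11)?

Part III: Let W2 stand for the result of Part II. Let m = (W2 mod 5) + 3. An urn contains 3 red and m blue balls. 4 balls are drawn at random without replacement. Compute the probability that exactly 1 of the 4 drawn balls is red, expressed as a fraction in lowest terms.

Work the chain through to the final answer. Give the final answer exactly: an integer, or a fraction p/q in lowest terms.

1/2

Part I: remainder = value at the root: -7*(12)^3 + 6*(12)^1 - 6 = (-12096) + (72) + (-6) = -12030; answer -12030
Part II: W1 = -12030; d = 25; a(2) = 2*(-8) + 3*(25) = 59; iterating: a(2)=59, a(3)=94, a(4)=365, a(5)=1012, a(6)=3119, a(7)=9274, a(8)=27905, a(9)=83632, a(10)=250979, a(11)=752854; answer 752854
Part III: W2 = 752854; m = 7; total draws C(10,4) = 210; favorable C(3,1)*C(7,3) = 105; P = 1/2; answer 1/2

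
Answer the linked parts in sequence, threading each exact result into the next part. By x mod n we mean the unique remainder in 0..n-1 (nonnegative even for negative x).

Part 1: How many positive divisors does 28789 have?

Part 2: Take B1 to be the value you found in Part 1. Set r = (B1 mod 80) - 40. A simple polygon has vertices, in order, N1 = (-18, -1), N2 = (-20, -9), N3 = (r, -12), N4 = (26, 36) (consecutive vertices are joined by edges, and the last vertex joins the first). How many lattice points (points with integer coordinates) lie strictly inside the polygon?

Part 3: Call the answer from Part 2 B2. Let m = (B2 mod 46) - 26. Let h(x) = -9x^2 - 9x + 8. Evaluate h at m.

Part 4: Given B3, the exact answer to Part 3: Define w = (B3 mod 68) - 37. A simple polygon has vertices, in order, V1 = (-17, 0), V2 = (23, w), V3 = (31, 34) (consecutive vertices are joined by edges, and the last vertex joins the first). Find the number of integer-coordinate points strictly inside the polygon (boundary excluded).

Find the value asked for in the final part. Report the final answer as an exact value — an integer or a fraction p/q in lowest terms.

Part 1: 28789 is prime, so its only divisors are 1 and 28789; count = 2; answer 2
Part 2: B1 = 2; r = -38; cross terms: (-18*-9 - -20*-1)=142, (-20*-12 - -38*-9)=-102, (-38*36 - 26*-12)=-1056, (26*-1 - -18*36)=622; twice the area = |-394| = 394; area = 197; boundary points = 2 + 3 + 16 + 1 = 22; strictly interior points = area - boundary/2 + 1 = 187; answer 187
Part 3: B2 = 187; m = -23; -9*(-23)^2 - 9*(-23)^1 + 8 = (-4761) + (207) + (8) = -4546; answer -4546
Part 4: B3 = -4546; w = -27; cross terms: (-17*-27 - 23*0)=459, (23*34 - 31*-27)=1619, (31*0 - -17*34)=578; twice the area = |2656| = 2656; area = 1328; boundary points = 1 + 1 + 2 = 4; strictly interior points = area - boundary/2 + 1 = 1327; answer 1327

1327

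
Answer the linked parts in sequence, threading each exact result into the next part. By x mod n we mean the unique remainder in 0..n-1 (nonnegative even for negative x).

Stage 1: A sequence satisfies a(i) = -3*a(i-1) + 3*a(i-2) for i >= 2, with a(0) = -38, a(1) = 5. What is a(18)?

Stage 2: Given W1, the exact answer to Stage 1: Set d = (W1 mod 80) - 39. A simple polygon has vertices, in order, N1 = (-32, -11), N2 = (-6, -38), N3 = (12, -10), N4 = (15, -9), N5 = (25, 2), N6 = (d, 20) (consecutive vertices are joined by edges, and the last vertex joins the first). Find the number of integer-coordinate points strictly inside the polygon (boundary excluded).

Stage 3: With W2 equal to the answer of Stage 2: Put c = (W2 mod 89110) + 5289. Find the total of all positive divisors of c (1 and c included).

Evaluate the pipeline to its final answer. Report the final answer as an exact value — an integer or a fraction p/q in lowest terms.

Stage 1: a(2) = -3*(5) + 3*(-38) = -129; iterating: a(2)=-129, a(3)=402, a(4)=-1593, a(5)=5985, a(6)=-22734, a(7)=86157, a(8)=-326673, a(9)=1238490, a(10)=-4695489, a(11)=17801937, a(12)=-67492278, a(13)=255882645, a(14)=-970124769, a(15)=3678022242, a(16)=-13944441033, a(17)=52867389825, a(18)=-200435492574; answer -200435492574
Stage 2: W1 = -200435492574; d = 27; cross terms: (-32*-38 - -6*-11)=1150, (-6*-10 - 12*-38)=516, (12*-9 - 15*-10)=42, (15*2 - 25*-9)=255, (25*20 - 27*2)=446, (27*-11 - -32*20)=343; twice the area = |2752| = 2752; area = 1376; boundary points = 1 + 2 + 1 + 1 + 2 + 1 = 8; strictly interior points = area - boundary/2 + 1 = 1373; answer 1373
Stage 3: W2 = 1373; c = 6662; 6662 = 2 * 3331; sigma = (1 + 2) * (1 + 3331) = 3 * 3332 = 9996; answer 9996

9996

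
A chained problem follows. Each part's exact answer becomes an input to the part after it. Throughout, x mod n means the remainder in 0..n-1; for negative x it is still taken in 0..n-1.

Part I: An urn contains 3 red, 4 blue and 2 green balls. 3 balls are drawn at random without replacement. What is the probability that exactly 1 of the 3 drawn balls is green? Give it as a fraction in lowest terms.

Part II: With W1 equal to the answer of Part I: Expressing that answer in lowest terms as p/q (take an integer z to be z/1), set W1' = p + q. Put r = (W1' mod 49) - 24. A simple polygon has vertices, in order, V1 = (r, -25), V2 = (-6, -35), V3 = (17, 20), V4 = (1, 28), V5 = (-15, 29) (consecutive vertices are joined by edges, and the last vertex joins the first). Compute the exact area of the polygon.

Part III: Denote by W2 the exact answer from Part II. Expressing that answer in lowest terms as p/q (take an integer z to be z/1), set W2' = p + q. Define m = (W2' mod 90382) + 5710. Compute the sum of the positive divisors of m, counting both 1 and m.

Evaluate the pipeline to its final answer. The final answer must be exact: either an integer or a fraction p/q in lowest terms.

Part I: total draws C(9,3) = 84; favorable C(2,1)*C(7,2) = 42; P = 1/2; answer 1/2
Part II: W1 = 1/2; threaded value p + q = 3; r = -21; cross terms: (-21*-35 - -6*-25)=585, (-6*20 - 17*-35)=475, (17*28 - 1*20)=456, (1*29 - -15*28)=449, (-15*-25 - -21*29)=984; twice the area = |2949| = 2949; area = 2949/2; answer 2949/2
Part III: W2 = 2949/2; threaded value p + q = 2951; m = 8661; 8661 = 3 * 2887; sigma = (1 + 3) * (1 + 2887) = 4 * 2888 = 11552; answer 11552

11552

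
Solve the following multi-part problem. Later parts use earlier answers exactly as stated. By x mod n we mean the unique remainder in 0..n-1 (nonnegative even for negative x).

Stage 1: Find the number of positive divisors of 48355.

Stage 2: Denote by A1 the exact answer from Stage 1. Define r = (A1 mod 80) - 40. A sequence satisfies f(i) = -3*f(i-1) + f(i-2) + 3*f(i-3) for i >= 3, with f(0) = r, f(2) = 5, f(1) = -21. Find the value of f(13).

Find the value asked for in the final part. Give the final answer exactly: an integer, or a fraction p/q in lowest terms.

-7373751

Stage 1: 48355 = 5 * 19 * 509; number of divisors = (1+1) * (1+1) * (1+1) = 8; answer 8
Stage 2: A1 = 8; r = -32; f(3) = -3*(5) + 1*(-21) + 3*(-32) = -132; iterating: f(3)=-132, f(4)=338, f(5)=-1131, f(6)=3335, f(7)=-10122, f(8)=30308, f(9)=-91041, f(10)=273065, f(11)=-819312, f(12)=2457878, f(13)=-7373751; answer -7373751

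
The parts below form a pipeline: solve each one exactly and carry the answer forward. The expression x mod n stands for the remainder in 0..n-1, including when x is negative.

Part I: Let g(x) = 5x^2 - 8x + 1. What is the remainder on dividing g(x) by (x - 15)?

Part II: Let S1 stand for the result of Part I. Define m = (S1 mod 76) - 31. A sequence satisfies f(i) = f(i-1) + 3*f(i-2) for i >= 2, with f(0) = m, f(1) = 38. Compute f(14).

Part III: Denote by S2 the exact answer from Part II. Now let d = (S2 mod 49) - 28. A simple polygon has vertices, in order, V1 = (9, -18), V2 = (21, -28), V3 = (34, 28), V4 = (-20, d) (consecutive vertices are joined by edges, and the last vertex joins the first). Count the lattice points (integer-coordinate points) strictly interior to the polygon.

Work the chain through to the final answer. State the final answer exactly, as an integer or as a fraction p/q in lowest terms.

1216

Part I: remainder = value at the root: 5*(15)^2 - 8*(15)^1 + 1 = (1125) + (-120) + (1) = 1006; answer 1006
Part II: S1 = 1006; m = -13; f(2) = 1*(38) + 3*(-13) = -1; iterating: f(2)=-1, f(3)=113, f(4)=110, f(5)=449, f(6)=779, f(7)=2126, f(8)=4463, f(9)=10841, f(10)=24230, f(11)=56753, f(12)=129443, f(13)=299702, f(14)=688031; answer 688031
Part III: S2 = 688031; d = -6; cross terms: (9*-28 - 21*-18)=126, (21*28 - 34*-28)=1540, (34*-6 - -20*28)=356, (-20*-18 - 9*-6)=414; twice the area = |2436| = 2436; area = 1218; boundary points = 2 + 1 + 2 + 1 = 6; strictly interior points = area - boundary/2 + 1 = 1216; answer 1216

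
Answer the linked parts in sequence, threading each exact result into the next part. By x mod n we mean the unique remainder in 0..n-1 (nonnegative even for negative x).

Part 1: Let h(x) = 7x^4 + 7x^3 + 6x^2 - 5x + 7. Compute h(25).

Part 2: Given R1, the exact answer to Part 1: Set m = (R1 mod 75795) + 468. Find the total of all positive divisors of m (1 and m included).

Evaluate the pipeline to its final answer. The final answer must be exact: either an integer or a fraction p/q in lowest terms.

63936

Part 1: 7*(25)^4 + 7*(25)^3 + 6*(25)^2 - 5*(25)^1 + 7 = (2734375) + (109375) + (3750) + (-125) + (7) = 2847382; answer 2847382
Part 2: R1 = 2847382; m = 43435; 43435 = 5 * 7 * 17 * 73; sigma = (1 + 5) * (1 + 7) * (1 + 17) * (1 + 73) = 6 * 8 * 18 * 74 = 63936; answer 63936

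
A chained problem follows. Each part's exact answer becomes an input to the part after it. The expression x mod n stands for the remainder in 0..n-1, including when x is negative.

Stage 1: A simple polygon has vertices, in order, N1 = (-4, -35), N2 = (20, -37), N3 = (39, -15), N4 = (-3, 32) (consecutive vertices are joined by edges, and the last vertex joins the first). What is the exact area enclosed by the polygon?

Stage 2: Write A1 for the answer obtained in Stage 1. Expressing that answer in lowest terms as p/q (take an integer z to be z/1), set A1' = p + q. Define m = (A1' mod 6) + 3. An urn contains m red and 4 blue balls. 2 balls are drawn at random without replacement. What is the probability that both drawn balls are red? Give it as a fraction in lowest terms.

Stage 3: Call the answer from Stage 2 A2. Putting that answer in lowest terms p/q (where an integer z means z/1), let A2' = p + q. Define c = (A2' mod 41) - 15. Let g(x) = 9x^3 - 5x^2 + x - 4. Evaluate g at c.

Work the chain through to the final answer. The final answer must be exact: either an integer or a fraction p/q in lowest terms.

-12599

Stage 1: cross terms: (-4*-37 - 20*-35)=848, (20*-15 - 39*-37)=1143, (39*32 - -3*-15)=1203, (-3*-35 - -4*32)=233; twice the area = |3427| = 3427; area = 3427/2; answer 3427/2
Stage 2: A1 = 3427/2; threaded value p + q = 3429; m = 6; total draws C(10,2) = 45; favorable C(6,2) = 15; P = 1/3; answer 1/3
Stage 3: A2 = 1/3; threaded value p + q = 4; c = -11; 9*(-11)^3 - 5*(-11)^2 + 1*(-11)^1 - 4 = (-11979) + (-605) + (-11) + (-4) = -12599; answer -12599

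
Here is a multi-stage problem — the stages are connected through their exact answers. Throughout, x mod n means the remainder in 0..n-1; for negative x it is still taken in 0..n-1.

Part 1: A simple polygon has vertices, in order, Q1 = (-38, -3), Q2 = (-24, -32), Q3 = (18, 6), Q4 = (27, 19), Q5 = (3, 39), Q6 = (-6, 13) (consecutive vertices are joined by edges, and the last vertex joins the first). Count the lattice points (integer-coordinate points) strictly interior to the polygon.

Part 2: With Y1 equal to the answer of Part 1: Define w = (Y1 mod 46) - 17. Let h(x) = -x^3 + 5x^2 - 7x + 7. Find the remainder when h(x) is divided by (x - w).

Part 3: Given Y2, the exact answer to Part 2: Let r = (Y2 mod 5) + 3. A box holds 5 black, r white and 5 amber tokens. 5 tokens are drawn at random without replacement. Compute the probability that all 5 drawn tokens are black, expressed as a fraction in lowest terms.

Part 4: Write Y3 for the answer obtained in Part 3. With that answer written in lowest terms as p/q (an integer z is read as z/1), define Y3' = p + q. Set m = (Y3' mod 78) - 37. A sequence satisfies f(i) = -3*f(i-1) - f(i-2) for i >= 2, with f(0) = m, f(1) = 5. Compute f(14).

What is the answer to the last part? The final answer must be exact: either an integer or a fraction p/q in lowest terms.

Part 1: cross terms: (-38*-32 - -24*-3)=1144, (-24*6 - 18*-32)=432, (18*19 - 27*6)=180, (27*39 - 3*19)=996, (3*13 - -6*39)=273, (-6*-3 - -38*13)=512; twice the area = |3537| = 3537; area = 3537/2; boundary points = 1 + 2 + 1 + 4 + 1 + 16 = 25; strictly interior points = area - boundary/2 + 1 = 1757; answer 1757
Part 2: Y1 = 1757; w = -8; remainder = value at the root: -1*(-8)^3 + 5*(-8)^2 - 7*(-8)^1 + 7 = (512) + (320) + (56) + (7) = 895; answer 895
Part 3: Y2 = 895; r = 3; total draws C(13,5) = 1287; favorable C(5,5) = 1; P = 1/1287; answer 1/1287
Part 4: Y3 = 1/1287; threaded value p + q = 1288; m = 3; f(2) = -3*(5) - 1*(3) = -18; iterating: f(2)=-18, f(3)=49, f(4)=-129, f(5)=338, f(6)=-885, f(7)=2317, f(8)=-6066, f(9)=15881, f(10)=-41577, f(11)=108850, f(12)=-284973, f(13)=746069, f(14)=-1953234; answer -1953234

-1953234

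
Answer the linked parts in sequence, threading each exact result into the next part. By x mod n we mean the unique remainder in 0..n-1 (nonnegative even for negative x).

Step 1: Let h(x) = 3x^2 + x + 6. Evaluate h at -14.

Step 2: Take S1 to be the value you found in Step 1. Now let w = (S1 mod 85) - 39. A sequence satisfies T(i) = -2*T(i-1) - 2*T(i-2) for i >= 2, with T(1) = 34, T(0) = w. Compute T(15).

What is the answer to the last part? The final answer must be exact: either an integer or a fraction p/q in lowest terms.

-12288

Step 1: 3*(-14)^2 + 1*(-14)^1 + 6 = (588) + (-14) + (6) = 580; answer 580
Step 2: S1 = 580; w = 31; T(2) = -2*(34) - 2*(31) = -130; iterating: T(2)=-130, T(3)=192, T(4)=-124, T(5)=-136, T(6)=520, T(7)=-768, T(8)=496, T(9)=544, T(10)=-2080, T(11)=3072, T(12)=-1984, T(13)=-2176, T(14)=8320, T(15)=-12288; answer -12288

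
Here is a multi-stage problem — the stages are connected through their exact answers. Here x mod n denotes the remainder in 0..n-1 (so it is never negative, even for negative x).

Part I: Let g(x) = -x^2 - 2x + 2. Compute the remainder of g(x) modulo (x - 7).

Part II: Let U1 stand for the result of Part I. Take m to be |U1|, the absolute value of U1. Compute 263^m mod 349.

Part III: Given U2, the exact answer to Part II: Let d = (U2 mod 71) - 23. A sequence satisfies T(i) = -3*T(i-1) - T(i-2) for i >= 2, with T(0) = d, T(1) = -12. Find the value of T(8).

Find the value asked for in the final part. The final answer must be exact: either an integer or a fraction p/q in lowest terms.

Part I: remainder = value at the root: -1*(7)^2 - 2*(7)^1 + 2 = (-49) + (-14) + (2) = -61; answer -61
Part II: U1 = -61; m = 61; squarings mod 349: 263^1=263, 263^2=67, 263^4=301, 263^8=210, 263^16=126, 263^32=171; 263^61 = 263^1 * 263^4 * 263^8 * 263^16 * 263^32 = 171 (mod 349); answer 171
Part III: U2 = 171; d = 6; T(2) = -3*(-12) - 1*(6) = 30; iterating: T(2)=30, T(3)=-78, T(4)=204, T(5)=-534, T(6)=1398, T(7)=-3660, T(8)=9582; answer 9582

9582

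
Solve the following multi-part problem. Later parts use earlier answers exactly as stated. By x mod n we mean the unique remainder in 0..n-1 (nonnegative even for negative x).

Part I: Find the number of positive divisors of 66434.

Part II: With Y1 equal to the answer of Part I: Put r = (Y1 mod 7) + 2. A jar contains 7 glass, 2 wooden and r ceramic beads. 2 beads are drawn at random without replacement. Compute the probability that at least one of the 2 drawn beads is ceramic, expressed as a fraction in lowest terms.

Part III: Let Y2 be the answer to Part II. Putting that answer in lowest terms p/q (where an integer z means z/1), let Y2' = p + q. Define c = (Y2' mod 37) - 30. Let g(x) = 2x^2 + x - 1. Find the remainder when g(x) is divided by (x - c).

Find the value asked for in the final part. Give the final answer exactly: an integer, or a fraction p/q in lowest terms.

377

Part I: 66434 = 2 * 59 * 563; number of divisors = (1+1) * (1+1) * (1+1) = 8; answer 8
Part II: Y1 = 8; r = 3; total draws C(12,2) = 66; complement C(9,2) = 36; favorable 66 - 36 = 30; P = 5/11; answer 5/11
Part III: Y2 = 5/11; threaded value p + q = 16; c = -14; remainder = value at the root: 2*(-14)^2 + 1*(-14)^1 - 1 = (392) + (-14) + (-1) = 377; answer 377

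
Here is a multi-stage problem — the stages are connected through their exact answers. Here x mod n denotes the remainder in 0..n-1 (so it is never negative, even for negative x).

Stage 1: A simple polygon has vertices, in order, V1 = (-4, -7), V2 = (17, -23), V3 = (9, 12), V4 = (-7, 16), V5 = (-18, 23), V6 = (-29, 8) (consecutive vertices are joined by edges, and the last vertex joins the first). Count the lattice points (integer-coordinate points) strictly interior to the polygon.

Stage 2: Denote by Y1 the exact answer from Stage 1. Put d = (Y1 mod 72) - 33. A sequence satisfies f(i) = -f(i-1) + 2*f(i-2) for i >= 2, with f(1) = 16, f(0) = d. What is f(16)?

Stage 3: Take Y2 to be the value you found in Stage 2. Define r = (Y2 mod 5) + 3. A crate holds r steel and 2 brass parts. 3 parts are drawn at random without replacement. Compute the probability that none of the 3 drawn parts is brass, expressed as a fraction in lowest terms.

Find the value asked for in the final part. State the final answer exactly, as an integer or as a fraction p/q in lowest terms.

2/7

Stage 1: cross terms: (-4*-23 - 17*-7)=211, (17*12 - 9*-23)=411, (9*16 - -7*12)=228, (-7*23 - -18*16)=127, (-18*8 - -29*23)=523, (-29*-7 - -4*8)=235; twice the area = |1735| = 1735; area = 1735/2; boundary points = 1 + 1 + 4 + 1 + 1 + 5 = 13; strictly interior points = area - boundary/2 + 1 = 862; answer 862
Stage 2: Y1 = 862; d = 37; f(2) = -1*(16) + 2*(37) = 58; iterating: f(2)=58, f(3)=-26, f(4)=142, f(5)=-194, f(6)=478, f(7)=-866, f(8)=1822, f(9)=-3554, f(10)=7198, f(11)=-14306, f(12)=28702, f(13)=-57314, f(14)=114718, f(15)=-229346, f(16)=458782; answer 458782
Stage 3: Y2 = 458782; r = 5; total draws C(7,3) = 35; favorable C(5,3) = 10; P = 2/7; answer 2/7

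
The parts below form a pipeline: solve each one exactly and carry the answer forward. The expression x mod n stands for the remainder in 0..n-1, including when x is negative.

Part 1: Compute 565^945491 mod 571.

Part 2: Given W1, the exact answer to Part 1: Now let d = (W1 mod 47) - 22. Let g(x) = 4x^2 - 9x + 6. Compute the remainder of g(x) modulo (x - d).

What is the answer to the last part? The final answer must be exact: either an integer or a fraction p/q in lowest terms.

Part 1: squarings mod 571: 565^1=565, 565^2=36, 565^4=154, 565^8=305, 565^16=523, 565^32=20, 565^64=400, 565^128=120, 565^256=125, 565^512=208, 565^1024=439, 565^2048=294, 565^4096=215, 565^8192=545, 565^16384=105, 565^32768=176, 565^65536=142, 565^131072=179, 565^262144=65, 565^524288=228; 565^945491 = 565^1 * 565^2 * 565^16 * 565^64 * 565^256 * 565^1024 * 565^2048 * 565^8192 * 565^16384 * 565^131072 * 565^262144 * 565^524288 = 87 (mod 571); answer 87
Part 2: W1 = 87; d = 18; remainder = value at the root: 4*(18)^2 - 9*(18)^1 + 6 = (1296) + (-162) + (6) = 1140; answer 1140

1140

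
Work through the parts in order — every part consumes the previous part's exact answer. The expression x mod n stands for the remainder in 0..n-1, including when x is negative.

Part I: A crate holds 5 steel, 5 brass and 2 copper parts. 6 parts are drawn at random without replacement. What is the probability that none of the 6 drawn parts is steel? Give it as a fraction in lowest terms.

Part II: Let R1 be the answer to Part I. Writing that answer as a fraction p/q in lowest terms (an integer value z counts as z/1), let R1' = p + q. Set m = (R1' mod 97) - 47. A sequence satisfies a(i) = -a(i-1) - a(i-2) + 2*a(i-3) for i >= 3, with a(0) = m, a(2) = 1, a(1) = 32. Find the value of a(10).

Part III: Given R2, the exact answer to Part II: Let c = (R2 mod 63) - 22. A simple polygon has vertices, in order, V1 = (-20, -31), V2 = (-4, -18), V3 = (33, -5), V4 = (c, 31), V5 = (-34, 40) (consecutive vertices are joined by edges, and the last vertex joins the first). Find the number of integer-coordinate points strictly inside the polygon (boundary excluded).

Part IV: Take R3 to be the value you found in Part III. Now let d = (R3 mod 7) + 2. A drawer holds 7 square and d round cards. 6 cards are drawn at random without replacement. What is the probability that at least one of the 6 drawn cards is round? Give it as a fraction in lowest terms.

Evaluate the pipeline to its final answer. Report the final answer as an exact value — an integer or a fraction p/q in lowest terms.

1709/1716

Part I: total draws C(12,6) = 924; favorable C(7,6) = 7; P = 1/132; answer 1/132
Part II: R1 = 1/132; threaded value p + q = 133; m = -11; a(3) = -1*(1) - 1*(32) + 2*(-11) = -55; iterating: a(3)=-55, a(4)=118, a(5)=-61, a(6)=-167, a(7)=464, a(8)=-419, a(9)=-379, a(10)=1726; answer 1726
Part III: R2 = 1726; c = 3; cross terms: (-20*-18 - -4*-31)=236, (-4*-5 - 33*-18)=614, (33*31 - 3*-5)=1038, (3*40 - -34*31)=1174, (-34*-31 - -20*40)=1854; twice the area = |4916| = 4916; area = 2458; boundary points = 1 + 1 + 6 + 1 + 1 = 10; strictly interior points = area - boundary/2 + 1 = 2454; answer 2454
Part IV: R3 = 2454; d = 6; total draws C(13,6) = 1716; complement C(7,6) = 7; favorable 1716 - 7 = 1709; P = 1709/1716; answer 1709/1716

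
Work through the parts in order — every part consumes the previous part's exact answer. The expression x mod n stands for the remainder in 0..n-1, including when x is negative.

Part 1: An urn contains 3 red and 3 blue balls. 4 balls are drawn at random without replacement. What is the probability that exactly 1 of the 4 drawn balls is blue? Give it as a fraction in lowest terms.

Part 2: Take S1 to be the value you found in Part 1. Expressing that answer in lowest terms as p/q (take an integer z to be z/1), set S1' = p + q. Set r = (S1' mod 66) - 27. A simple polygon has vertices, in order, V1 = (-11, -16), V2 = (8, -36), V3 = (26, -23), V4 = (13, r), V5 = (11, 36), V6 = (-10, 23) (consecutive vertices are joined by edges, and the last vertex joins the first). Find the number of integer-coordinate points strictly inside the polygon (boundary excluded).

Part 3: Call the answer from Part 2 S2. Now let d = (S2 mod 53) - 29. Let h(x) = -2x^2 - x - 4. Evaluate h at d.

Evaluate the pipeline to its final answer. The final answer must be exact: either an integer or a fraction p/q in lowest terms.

Part 1: total draws C(6,4) = 15; favorable C(3,1)*C(3,3) = 3; P = 1/5; answer 1/5
Part 2: S1 = 1/5; threaded value p + q = 6; r = -21; cross terms: (-11*-36 - 8*-16)=524, (8*-23 - 26*-36)=752, (26*-21 - 13*-23)=-247, (13*36 - 11*-21)=699, (11*23 - -10*36)=613, (-10*-16 - -11*23)=413; twice the area = |2754| = 2754; area = 1377; boundary points = 1 + 1 + 1 + 1 + 1 + 1 = 6; strictly interior points = area - boundary/2 + 1 = 1375; answer 1375
Part 3: S2 = 1375; d = 21; -2*(21)^2 - 1*(21)^1 - 4 = (-882) + (-21) + (-4) = -907; answer -907

-907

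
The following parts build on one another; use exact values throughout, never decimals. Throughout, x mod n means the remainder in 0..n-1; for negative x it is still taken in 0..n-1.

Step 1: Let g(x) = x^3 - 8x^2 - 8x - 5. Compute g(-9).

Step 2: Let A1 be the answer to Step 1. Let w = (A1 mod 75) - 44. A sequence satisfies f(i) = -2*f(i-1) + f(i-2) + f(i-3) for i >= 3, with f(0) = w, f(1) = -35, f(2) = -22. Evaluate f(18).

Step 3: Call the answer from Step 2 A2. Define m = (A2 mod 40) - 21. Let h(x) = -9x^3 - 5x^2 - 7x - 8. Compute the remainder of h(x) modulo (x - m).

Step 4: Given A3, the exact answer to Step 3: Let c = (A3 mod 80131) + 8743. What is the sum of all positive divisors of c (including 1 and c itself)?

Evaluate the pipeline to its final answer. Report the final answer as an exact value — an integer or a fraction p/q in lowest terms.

207360

Step 1: 1*(-9)^3 - 8*(-9)^2 - 8*(-9)^1 - 5 = (-729) + (-648) + (72) + (-5) = -1310; answer -1310
Step 2: A1 = -1310; w = -4; f(3) = -2*(-22) + 1*(-35) + 1*(-4) = 5; iterating: f(3)=5, f(4)=-67, f(5)=117, f(6)=-296, f(7)=642, f(8)=-1463, f(9)=3272, f(10)=-7365, f(11)=16539, f(12)=-37171, f(13)=83516, f(14)=-187664, f(15)=421673, f(16)=-947494, f(17)=2128997, f(18)=-4783815; answer -4783815
Step 3: A2 = -4783815; m = 4; remainder = value at the root: -9*(4)^3 - 5*(4)^2 - 7*(4)^1 - 8 = (-576) + (-80) + (-28) + (-8) = -692; answer -692
Step 4: A3 = -692; c = 88182; 88182 = 2 * 3^3 * 23 * 71; sigma = (1 + 2) * (1 + 3 + 9 + 27) * (1 + 23) * (1 + 71) = 3 * 40 * 24 * 72 = 207360; answer 207360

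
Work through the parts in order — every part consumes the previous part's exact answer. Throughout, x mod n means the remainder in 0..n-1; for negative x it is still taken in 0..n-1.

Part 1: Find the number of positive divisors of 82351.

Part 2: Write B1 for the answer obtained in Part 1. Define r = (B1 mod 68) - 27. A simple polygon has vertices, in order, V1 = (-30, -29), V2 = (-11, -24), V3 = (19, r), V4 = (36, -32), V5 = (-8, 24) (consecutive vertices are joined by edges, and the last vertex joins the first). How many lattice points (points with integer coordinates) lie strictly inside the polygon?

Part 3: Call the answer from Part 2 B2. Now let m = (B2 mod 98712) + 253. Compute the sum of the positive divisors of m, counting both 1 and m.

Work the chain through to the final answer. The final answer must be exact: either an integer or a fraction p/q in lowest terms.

Part 1: 82351 is prime, so its only divisors are 1 and 82351; count = 2; answer 2
Part 2: B1 = 2; r = -25; cross terms: (-30*-24 - -11*-29)=401, (-11*-25 - 19*-24)=731, (19*-32 - 36*-25)=292, (36*24 - -8*-32)=608, (-8*-29 - -30*24)=952; twice the area = |2984| = 2984; area = 1492; boundary points = 1 + 1 + 1 + 4 + 1 = 8; strictly interior points = area - boundary/2 + 1 = 1489; answer 1489
Part 3: B2 = 1489; m = 1742; 1742 = 2 * 13 * 67; sigma = (1 + 2) * (1 + 13) * (1 + 67) = 3 * 14 * 68 = 2856; answer 2856

2856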